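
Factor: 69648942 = 2^1*3^1*11^1*269^1  *  3923^1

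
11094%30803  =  11094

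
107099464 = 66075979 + 41023485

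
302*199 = 60098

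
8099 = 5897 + 2202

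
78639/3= 26213 = 26213.00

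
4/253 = 4/253 = 0.02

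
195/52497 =65/17499 = 0.00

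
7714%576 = 226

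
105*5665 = 594825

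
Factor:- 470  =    -  2^1*5^1*47^1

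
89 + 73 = 162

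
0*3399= 0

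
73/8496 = 73/8496= 0.01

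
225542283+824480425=1050022708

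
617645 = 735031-117386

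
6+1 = 7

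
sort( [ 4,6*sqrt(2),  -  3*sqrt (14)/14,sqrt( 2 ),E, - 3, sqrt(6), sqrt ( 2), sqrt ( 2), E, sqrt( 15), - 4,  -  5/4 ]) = [ -4, - 3, - 5/4, - 3*sqrt( 14)/14 , sqrt( 2), sqrt( 2),sqrt(2), sqrt( 6 ), E, E , sqrt(15 ), 4, 6*sqrt(2)]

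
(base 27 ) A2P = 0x1CC9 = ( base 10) 7369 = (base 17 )1888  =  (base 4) 1303021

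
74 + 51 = 125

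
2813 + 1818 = 4631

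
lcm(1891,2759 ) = 168299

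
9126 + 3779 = 12905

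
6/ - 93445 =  - 6/93445  =  - 0.00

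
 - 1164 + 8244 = 7080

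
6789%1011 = 723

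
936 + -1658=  - 722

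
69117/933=74 +25/311 = 74.08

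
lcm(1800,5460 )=163800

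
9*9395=84555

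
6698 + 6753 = 13451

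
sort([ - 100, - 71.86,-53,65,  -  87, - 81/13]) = [-100, -87, - 71.86, - 53 , - 81/13, 65 ]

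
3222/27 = 119 + 1/3 = 119.33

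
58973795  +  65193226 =124167021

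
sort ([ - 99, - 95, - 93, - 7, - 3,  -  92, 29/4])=[ - 99, - 95, - 93, - 92, - 7, - 3, 29/4]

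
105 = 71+34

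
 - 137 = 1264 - 1401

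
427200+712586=1139786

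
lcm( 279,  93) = 279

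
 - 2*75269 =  - 150538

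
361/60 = 6+1/60 = 6.02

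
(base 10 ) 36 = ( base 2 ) 100100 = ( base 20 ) 1G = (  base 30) 16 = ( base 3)1100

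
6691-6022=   669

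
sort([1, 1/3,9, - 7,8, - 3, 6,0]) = [-7,- 3 , 0,  1/3,1, 6,8, 9 ]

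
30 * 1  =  30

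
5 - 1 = 4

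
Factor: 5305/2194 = 2^( - 1 ) * 5^1* 1061^1 * 1097^(-1)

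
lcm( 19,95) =95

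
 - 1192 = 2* (-596) 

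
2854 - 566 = 2288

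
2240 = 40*56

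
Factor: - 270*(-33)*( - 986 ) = - 8785260  =  -  2^2  *  3^4*5^1*11^1 * 17^1*29^1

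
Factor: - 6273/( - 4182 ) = 3/2 =2^( - 1)*3^1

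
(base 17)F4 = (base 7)520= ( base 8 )403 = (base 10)259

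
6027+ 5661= 11688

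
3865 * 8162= 31546130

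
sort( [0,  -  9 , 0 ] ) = [-9,0,0]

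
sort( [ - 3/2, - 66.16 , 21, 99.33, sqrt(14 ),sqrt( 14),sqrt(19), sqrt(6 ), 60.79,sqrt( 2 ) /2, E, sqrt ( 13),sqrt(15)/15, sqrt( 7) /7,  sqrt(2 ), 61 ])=[ - 66.16, - 3/2, sqrt (15)/15, sqrt(7)/7, sqrt( 2)/2 , sqrt ( 2 ), sqrt( 6), E, sqrt(13), sqrt(14), sqrt( 14), sqrt( 19),21, 60.79, 61,99.33 ]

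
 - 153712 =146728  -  300440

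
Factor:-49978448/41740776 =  - 2^1*3^(  -  2) *7^( - 1 )*11^( - 1 )*13^1 * 23^1*31^1*337^1*7529^( - 1 ) = -6247306/5217597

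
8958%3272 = 2414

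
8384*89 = 746176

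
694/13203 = 694/13203 =0.05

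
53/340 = 53/340 = 0.16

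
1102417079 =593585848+508831231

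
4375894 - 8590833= - 4214939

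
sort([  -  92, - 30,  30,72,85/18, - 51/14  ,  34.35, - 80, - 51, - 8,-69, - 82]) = [ - 92,-82,-80, -69, - 51, - 30, - 8, - 51/14,85/18,30,34.35,72]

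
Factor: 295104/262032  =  116/103 = 2^2*29^1*103^(-1)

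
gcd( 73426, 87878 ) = 2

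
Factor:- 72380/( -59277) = 2^2*3^( - 1)*5^1*7^1*11^1*47^1*19759^(  -  1 )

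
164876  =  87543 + 77333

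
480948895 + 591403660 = 1072352555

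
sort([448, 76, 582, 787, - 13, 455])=[ - 13, 76, 448,455 , 582, 787 ] 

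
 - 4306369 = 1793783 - 6100152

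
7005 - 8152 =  - 1147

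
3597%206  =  95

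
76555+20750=97305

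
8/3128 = 1/391 = 0.00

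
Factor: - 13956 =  -2^2 *3^1*1163^1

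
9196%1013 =79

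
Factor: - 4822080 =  - 2^6 * 3^1*5^1*5023^1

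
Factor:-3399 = -3^1*11^1*103^1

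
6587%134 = 21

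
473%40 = 33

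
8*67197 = 537576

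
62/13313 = 62/13313 = 0.00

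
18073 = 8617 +9456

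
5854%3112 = 2742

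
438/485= 438/485 = 0.90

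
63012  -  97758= - 34746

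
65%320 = 65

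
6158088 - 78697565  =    -  72539477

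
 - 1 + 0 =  - 1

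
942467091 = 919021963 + 23445128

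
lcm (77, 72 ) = 5544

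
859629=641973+217656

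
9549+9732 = 19281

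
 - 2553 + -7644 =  - 10197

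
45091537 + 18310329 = 63401866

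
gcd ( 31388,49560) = 1652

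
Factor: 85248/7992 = 32/3= 2^5*3^( - 1) 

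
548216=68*8062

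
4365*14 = 61110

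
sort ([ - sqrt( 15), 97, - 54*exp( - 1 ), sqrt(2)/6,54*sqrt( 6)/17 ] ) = [-54*exp( - 1 ),-sqrt( 15 ), sqrt( 2)/6,54 * sqrt( 6)/17,97 ]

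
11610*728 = 8452080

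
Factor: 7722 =2^1*3^3 * 11^1 * 13^1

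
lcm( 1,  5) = 5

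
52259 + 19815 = 72074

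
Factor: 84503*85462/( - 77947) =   -  7221795386/77947= - 2^1*13^1*19^1 * 23^(- 1)*173^1*3389^(- 1)  *  84503^1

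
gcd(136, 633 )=1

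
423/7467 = 141/2489 = 0.06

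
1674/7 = 239 + 1/7 = 239.14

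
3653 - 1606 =2047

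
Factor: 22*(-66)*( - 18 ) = 2^3*3^3*11^2= 26136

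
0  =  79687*0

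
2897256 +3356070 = 6253326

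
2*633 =1266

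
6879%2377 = 2125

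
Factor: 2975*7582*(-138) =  - 3112790100 = - 2^2*3^1*5^2*7^1*17^2 * 23^1*223^1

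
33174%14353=4468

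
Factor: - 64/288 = -2^1 * 3^( - 2 )=- 2/9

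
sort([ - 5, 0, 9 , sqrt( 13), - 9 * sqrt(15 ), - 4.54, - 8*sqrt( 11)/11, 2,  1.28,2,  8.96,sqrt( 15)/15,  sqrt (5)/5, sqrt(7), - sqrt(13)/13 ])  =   [ - 9*sqrt(15), - 5, - 4.54, - 8*sqrt( 11 ) /11, - sqrt( 13)/13, 0 , sqrt( 15)/15, sqrt( 5)/5,  1.28,2, 2,sqrt(7), sqrt( 13 ), 8.96, 9]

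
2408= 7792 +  - 5384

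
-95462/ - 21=95462/21   =  4545.81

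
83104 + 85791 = 168895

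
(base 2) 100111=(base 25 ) 1e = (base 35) 14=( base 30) 19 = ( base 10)39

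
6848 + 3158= 10006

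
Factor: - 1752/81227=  -2^3*3^1*43^( - 1 )*73^1*1889^( - 1)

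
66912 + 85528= 152440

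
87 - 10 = 77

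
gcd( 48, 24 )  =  24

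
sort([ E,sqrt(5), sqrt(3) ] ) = [sqrt(3), sqrt(5 ), E ]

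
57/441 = 19/147 = 0.13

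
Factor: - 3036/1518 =-2^1 = - 2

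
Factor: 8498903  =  7^2* 107^1*1621^1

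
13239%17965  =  13239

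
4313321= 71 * 60751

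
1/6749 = 1/6749 = 0.00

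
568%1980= 568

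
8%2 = 0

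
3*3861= 11583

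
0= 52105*0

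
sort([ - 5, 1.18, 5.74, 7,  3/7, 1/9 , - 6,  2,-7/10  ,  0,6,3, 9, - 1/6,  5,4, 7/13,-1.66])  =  [-6, - 5,  -  1.66,-7/10, - 1/6, 0, 1/9,3/7, 7/13, 1.18, 2,3, 4, 5,  5.74, 6, 7,  9]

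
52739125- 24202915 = 28536210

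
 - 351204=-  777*452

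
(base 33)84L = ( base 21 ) k23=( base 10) 8865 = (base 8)21241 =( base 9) 13140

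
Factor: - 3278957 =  - 11^1 *298087^1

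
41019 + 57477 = 98496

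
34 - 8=26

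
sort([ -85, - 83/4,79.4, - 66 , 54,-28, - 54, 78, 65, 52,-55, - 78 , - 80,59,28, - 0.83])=[ - 85,-80, - 78, - 66,-55, - 54, - 28, - 83/4, - 0.83,28,52,54,59,  65, 78, 79.4]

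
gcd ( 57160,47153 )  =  1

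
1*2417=2417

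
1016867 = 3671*277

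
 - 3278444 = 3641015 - 6919459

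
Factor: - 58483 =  - 233^1 * 251^1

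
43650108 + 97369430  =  141019538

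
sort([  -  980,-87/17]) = [ - 980  , - 87/17]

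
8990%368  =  158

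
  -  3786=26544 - 30330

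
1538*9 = 13842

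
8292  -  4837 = 3455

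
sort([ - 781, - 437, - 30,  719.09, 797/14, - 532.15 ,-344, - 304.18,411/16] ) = [-781, - 532.15, - 437, - 344, - 304.18, - 30, 411/16,797/14,719.09 ] 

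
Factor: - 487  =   - 487^1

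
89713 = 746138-656425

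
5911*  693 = 4096323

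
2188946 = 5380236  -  3191290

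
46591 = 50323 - 3732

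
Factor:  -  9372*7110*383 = - 25521174360  =  - 2^3*3^3*5^1*11^1*71^1*79^1*383^1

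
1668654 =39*42786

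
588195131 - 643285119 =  - 55089988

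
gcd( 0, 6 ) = 6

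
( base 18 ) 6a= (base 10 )118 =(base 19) 64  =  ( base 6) 314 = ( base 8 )166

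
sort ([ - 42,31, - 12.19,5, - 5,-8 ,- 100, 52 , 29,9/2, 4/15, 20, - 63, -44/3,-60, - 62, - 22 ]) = [  -  100, - 63, - 62, - 60,  -  42,-22, - 44/3, - 12.19,-8, -5,4/15,9/2,5,20,29, 31,  52]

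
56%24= 8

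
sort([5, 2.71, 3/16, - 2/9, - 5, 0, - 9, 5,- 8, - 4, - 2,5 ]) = [ - 9, - 8, - 5, - 4, - 2, - 2/9 , 0, 3/16, 2.71, 5, 5, 5 ]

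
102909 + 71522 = 174431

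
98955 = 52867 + 46088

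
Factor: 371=7^1*53^1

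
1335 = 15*89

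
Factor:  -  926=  - 2^1*463^1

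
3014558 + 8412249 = 11426807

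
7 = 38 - 31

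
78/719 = 78/719 = 0.11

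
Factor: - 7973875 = -5^3*7^1*13^1*701^1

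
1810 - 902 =908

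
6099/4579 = 321/241 = 1.33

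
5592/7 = 798 + 6/7 = 798.86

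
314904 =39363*8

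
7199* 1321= 9509879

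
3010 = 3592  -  582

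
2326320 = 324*7180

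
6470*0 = 0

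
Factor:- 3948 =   -  2^2*3^1*7^1*47^1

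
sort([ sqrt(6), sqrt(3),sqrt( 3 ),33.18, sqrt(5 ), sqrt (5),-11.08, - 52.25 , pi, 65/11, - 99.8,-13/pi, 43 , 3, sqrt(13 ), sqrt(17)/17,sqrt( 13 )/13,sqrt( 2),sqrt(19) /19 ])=[-99.8,  -  52.25,-11.08,  -  13/pi,sqrt( 19)/19,sqrt( 17 )/17,sqrt( 13 ) /13, sqrt( 2 ),sqrt (3), sqrt( 3), sqrt( 5),sqrt( 5),sqrt(6),  3,pi,  sqrt ( 13),65/11, 33.18,43]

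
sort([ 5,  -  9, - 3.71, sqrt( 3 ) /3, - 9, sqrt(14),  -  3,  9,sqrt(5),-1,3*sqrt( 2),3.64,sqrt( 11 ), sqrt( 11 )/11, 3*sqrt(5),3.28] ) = [ - 9,  -  9, - 3.71,- 3 , - 1,sqrt(11)/11, sqrt( 3 )/3,sqrt(5),3.28,  sqrt(11 ), 3.64,sqrt( 14), 3*sqrt( 2) , 5, 3*sqrt( 5),9]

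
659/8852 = 659/8852 = 0.07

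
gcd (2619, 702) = 27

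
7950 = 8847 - 897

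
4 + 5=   9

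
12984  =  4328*3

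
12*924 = 11088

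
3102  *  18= 55836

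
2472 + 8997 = 11469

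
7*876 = 6132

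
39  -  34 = 5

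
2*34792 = 69584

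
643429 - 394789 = 248640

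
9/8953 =9/8953= 0.00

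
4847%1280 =1007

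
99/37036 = 99/37036  =  0.00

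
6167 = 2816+3351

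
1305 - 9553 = -8248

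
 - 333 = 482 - 815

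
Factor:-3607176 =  - 2^3*3^1*150299^1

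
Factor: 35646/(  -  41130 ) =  - 13/15 = - 3^(-1)*5^(  -  1)*13^1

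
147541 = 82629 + 64912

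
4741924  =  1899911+2842013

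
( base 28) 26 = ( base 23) 2g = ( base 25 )2C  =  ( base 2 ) 111110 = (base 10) 62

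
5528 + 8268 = 13796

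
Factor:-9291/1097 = - 3^1*19^1*163^1*1097^(-1 )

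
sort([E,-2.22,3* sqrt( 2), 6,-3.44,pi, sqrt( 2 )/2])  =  [ - 3.44, - 2.22,sqrt(2 )/2 , E,pi,3*sqrt(2) , 6 ] 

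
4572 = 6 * 762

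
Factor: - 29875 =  - 5^3 * 239^1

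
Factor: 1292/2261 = 2^2*7^( - 1) = 4/7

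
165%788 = 165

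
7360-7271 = 89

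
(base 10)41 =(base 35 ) 16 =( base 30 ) 1b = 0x29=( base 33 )18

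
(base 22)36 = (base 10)72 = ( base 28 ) 2G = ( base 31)2a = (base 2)1001000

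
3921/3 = 1307= 1307.00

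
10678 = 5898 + 4780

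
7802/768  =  3901/384 =10.16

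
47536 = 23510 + 24026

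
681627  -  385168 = 296459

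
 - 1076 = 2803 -3879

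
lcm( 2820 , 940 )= 2820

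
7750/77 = 100 + 50/77 = 100.65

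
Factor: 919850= 2^1 * 5^2*18397^1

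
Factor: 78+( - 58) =2^2*5^1 = 20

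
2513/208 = 2513/208  =  12.08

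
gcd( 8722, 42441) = 7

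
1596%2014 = 1596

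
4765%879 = 370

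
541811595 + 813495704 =1355307299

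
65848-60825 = 5023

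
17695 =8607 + 9088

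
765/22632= 255/7544 = 0.03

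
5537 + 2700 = 8237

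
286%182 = 104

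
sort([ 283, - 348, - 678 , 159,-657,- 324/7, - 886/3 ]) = [-678, - 657, - 348,-886/3, - 324/7,159  ,  283]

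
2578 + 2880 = 5458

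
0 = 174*0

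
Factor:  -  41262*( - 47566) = 1962668292= 2^2 * 3^1 * 13^1*17^1*23^2*1399^1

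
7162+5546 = 12708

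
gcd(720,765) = 45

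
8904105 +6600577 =15504682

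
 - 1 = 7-8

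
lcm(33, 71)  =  2343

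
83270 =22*3785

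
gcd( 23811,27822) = 3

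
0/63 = 0 = 0.00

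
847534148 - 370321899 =477212249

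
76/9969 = 76/9969 = 0.01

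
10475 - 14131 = - 3656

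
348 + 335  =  683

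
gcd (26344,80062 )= 2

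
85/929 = 85/929 = 0.09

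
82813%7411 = 1292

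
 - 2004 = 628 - 2632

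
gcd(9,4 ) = 1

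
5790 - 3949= 1841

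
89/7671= 89/7671 = 0.01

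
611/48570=611/48570 = 0.01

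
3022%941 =199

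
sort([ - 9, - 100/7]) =[ - 100/7, - 9 ] 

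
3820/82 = 46 + 24/41 = 46.59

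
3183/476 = 3183/476 = 6.69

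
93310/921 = 101 + 289/921 = 101.31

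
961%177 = 76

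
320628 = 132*2429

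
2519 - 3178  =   - 659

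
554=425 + 129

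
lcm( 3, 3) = 3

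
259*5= 1295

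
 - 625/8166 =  - 625/8166 = - 0.08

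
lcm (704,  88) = 704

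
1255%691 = 564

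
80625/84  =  26875/28= 959.82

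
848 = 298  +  550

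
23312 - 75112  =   - 51800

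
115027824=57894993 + 57132831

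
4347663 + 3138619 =7486282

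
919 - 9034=-8115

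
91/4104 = 91/4104 = 0.02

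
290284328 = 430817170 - 140532842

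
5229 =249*21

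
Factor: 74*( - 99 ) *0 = 0 = 0^1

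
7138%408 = 202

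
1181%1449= 1181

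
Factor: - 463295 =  - 5^1*7^2*31^1 *61^1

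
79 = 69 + 10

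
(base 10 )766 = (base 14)3ca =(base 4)23332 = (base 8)1376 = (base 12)53a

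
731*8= 5848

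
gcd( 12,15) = 3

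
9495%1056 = 1047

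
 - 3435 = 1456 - 4891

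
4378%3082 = 1296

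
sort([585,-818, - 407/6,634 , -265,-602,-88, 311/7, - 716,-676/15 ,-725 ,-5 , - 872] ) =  [ - 872,-818, - 725, - 716,-602 , - 265, - 88 , - 407/6, - 676/15,-5, 311/7, 585, 634]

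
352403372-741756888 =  - 389353516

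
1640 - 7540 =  - 5900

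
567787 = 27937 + 539850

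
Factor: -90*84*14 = -105840 = - 2^4 * 3^3*5^1*7^2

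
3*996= 2988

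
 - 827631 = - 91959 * 9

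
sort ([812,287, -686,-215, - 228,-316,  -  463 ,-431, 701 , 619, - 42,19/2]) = [ - 686 ,  -  463, - 431, - 316, - 228,  -  215,-42,19/2,  287,619,701,812 ]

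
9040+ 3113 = 12153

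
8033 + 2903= 10936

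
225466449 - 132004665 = 93461784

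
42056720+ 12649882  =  54706602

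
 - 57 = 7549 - 7606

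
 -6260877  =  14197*( - 441 )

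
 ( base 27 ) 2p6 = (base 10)2139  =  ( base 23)410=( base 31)270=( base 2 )100001011011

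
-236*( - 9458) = 2232088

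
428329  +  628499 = 1056828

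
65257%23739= 17779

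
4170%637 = 348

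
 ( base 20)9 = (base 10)9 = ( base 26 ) 9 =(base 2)1001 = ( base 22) 9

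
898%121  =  51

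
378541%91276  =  13437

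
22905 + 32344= 55249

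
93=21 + 72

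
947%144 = 83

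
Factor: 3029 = 13^1*233^1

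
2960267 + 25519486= 28479753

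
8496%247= 98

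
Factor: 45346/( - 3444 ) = -79/6=- 2^ (-1)*3^( - 1)* 79^1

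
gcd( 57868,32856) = 148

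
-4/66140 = -1+ 16534/16535  =  - 0.00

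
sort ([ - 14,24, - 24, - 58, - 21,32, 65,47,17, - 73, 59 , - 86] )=[- 86, - 73, - 58, - 24, - 21, - 14,17, 24,32, 47 , 59, 65]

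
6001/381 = 6001/381 =15.75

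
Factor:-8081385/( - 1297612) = 2^(-2)* 3^1 *5^1*13^1*41443^1 * 324403^( - 1 ) 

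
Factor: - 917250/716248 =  - 458625/358124 = - 2^(-2) * 3^1*5^3*13^( - 1 )*71^( - 1 )*97^ (  -  1)*1223^1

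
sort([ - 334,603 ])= [ - 334 , 603]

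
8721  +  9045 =17766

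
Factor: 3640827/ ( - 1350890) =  - 2^( - 1 )*3^1 * 5^ (- 1 )*139^1 * 8731^1*135089^ ( - 1)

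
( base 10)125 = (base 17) 76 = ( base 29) 49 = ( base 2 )1111101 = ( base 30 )45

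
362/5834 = 181/2917 = 0.06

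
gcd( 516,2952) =12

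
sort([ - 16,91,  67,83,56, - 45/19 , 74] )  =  [ - 16, - 45/19,56, 67, 74, 83, 91 ]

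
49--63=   112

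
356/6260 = 89/1565   =  0.06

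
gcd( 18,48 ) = 6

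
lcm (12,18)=36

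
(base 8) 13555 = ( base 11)4562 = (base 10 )5997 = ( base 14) 2285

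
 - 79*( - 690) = 54510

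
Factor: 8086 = 2^1 * 13^1 * 311^1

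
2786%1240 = 306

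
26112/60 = 2176/5 =435.20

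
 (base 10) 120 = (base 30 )40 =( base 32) 3O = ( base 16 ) 78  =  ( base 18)6C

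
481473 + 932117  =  1413590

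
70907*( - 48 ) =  - 3403536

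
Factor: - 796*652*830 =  - 2^5*5^1*83^1*163^1*199^1 = -  430763360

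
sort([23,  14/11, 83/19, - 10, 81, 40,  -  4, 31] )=[-10, - 4, 14/11, 83/19, 23,31, 40, 81]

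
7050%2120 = 690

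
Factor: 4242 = 2^1*3^1*7^1*101^1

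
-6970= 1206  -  8176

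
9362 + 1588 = 10950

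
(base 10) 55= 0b110111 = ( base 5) 210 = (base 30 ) 1P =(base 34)1l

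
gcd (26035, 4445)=635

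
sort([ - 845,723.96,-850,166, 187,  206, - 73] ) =[ - 850,-845, - 73,166 , 187, 206, 723.96 ] 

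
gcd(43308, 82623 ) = 3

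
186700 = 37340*5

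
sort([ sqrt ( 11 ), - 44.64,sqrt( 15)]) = [  -  44.64,  sqrt( 11),sqrt( 15)]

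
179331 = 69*2599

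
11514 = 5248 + 6266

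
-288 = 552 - 840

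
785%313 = 159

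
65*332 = 21580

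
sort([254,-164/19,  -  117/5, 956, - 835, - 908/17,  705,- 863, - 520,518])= [-863,  -  835,-520,-908/17, - 117/5, - 164/19, 254,518,705,  956]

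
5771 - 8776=-3005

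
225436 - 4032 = 221404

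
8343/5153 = 8343/5153 = 1.62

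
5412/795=6+ 214/265= 6.81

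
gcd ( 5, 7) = 1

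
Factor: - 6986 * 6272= -2^8*7^3*499^1 = - 43816192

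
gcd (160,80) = 80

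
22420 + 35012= 57432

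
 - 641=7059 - 7700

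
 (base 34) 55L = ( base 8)13523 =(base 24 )a8j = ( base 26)8lh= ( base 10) 5971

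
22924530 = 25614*895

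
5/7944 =5/7944 = 0.00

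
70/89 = 70/89 = 0.79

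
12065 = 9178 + 2887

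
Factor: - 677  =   - 677^1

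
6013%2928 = 157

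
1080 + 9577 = 10657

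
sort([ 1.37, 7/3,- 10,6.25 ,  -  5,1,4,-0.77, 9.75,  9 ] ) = [ - 10,-5 , - 0.77, 1,1.37,7/3, 4, 6.25,9,9.75] 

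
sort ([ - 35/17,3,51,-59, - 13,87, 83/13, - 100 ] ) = [  -  100, - 59,-13, -35/17,3, 83/13,51, 87] 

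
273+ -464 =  - 191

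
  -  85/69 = - 2 + 53/69 = -1.23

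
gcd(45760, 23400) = 520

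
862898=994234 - 131336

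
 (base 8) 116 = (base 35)28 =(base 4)1032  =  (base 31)2g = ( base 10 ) 78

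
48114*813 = 39116682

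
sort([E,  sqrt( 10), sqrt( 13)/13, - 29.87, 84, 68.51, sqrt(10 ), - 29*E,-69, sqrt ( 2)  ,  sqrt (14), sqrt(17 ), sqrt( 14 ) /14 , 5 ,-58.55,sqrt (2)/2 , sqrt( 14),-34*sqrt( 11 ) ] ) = [ - 34*sqrt(11), - 29*E,-69,  -  58.55, - 29.87 , sqrt( 14)/14, sqrt( 13)/13, sqrt( 2 )/2,sqrt(2), E,sqrt( 10),sqrt( 10 ), sqrt( 14),sqrt(14), sqrt(17), 5,68.51, 84 ] 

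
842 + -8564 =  - 7722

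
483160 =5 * 96632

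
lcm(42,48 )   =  336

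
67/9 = 67/9 = 7.44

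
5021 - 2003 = 3018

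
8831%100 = 31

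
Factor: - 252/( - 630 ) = 2^1*5^( - 1)= 2/5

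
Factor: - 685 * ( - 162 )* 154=2^2*3^4*5^1*7^1*11^1*137^1=17089380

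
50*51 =2550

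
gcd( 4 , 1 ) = 1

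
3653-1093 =2560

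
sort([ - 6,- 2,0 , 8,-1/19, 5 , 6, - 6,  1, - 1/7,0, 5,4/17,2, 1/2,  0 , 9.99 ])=[ -6, - 6,  -  2, - 1/7, - 1/19 , 0,0, 0,  4/17,1/2,  1,2, 5,5, 6,  8,9.99 ]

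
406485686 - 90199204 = 316286482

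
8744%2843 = 215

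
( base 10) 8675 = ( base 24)f1b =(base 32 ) 8F3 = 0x21e3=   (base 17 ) 1d05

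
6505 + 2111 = 8616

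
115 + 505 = 620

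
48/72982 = 24/36491 = 0.00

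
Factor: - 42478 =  - 2^1*67^1 * 317^1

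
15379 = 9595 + 5784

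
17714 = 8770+8944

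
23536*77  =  1812272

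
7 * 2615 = 18305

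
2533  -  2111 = 422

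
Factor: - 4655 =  - 5^1*7^2*19^1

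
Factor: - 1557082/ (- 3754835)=2^1 * 5^( - 1)*7^( - 1 ) *71^( - 1)*1511^( - 1 )*778541^1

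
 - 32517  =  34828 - 67345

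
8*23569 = 188552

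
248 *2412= 598176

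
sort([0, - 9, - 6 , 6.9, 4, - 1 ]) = [- 9, - 6,-1,0,  4, 6.9 ]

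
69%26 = 17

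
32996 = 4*8249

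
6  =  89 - 83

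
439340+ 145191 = 584531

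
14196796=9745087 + 4451709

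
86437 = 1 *86437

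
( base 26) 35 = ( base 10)83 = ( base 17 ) 4F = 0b1010011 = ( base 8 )123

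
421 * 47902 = 20166742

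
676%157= 48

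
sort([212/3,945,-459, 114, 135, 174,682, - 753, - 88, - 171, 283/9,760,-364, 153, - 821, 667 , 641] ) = [  -  821, - 753, - 459,  -  364, - 171, - 88 , 283/9, 212/3, 114, 135,153, 174, 641, 667,682,  760,945 ]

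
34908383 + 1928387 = 36836770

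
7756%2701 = 2354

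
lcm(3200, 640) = 3200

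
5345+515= 5860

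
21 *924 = 19404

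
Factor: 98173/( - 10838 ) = - 2^( - 1 )*19^1*5167^1*5419^( - 1 ) 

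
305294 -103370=201924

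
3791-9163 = -5372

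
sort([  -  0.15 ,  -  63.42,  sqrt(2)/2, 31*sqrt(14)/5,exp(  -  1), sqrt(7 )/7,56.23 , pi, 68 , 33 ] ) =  [ - 63.42, - 0.15, exp(-1), sqrt( 7)/7, sqrt(2 ) /2, pi,31 *sqrt(14)/5,33, 56.23, 68 ] 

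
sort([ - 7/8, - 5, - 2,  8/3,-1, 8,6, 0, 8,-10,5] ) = [ -10, - 5,-2 , - 1,  -  7/8, 0, 8/3,5,6,8,  8]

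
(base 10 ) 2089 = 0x829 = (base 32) 219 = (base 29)2e1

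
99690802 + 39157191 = 138847993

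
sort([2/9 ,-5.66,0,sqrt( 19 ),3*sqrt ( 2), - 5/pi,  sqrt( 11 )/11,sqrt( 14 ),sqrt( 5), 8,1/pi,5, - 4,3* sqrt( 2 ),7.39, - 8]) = [ - 8, - 5.66, - 4, - 5/pi,0,2/9,sqrt( 11 ) /11,1/pi,sqrt( 5), sqrt( 14),3*sqrt( 2),3 * sqrt( 2),  sqrt(19), 5,7.39,8]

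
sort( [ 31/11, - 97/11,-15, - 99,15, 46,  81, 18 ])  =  [ - 99,  -  15,  -  97/11, 31/11, 15,18,  46, 81]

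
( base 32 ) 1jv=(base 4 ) 121333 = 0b11001111111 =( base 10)1663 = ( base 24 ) 2l7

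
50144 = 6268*8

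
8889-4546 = 4343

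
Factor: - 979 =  - 11^1  *89^1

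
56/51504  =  7/6438 = 0.00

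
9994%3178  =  460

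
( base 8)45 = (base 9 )41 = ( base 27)1A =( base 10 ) 37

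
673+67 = 740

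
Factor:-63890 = -2^1*5^1*6389^1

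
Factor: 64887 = 3^1*43^1*503^1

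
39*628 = 24492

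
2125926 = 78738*27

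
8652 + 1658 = 10310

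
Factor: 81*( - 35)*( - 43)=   121905 = 3^4 * 5^1*7^1*43^1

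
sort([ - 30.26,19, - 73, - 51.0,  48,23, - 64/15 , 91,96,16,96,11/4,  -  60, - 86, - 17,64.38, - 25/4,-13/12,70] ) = [ - 86, - 73,  -  60, - 51.0, - 30.26, - 17, - 25/4, - 64/15, - 13/12, 11/4,16,  19 , 23, 48, 64.38,70, 91,96,96]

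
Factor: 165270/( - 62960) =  -2^( - 3)*  3^1 * 7^1 = - 21/8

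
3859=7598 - 3739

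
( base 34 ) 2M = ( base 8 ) 132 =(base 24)3i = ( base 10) 90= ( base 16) 5A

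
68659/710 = 96  +  499/710=   96.70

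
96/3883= 96/3883 = 0.02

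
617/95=6 + 47/95 =6.49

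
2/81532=1/40766 = 0.00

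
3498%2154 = 1344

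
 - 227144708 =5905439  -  233050147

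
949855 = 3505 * 271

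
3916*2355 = 9222180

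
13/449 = 13/449 = 0.03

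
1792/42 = 128/3 = 42.67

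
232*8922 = 2069904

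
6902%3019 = 864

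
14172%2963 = 2320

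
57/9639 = 19/3213 = 0.01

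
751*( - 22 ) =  -16522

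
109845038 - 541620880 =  - 431775842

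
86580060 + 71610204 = 158190264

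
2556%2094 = 462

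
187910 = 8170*23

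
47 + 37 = 84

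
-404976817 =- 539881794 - -134904977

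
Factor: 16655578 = 2^1*47^1*167^1*1061^1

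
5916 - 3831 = 2085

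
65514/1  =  65514 = 65514.00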